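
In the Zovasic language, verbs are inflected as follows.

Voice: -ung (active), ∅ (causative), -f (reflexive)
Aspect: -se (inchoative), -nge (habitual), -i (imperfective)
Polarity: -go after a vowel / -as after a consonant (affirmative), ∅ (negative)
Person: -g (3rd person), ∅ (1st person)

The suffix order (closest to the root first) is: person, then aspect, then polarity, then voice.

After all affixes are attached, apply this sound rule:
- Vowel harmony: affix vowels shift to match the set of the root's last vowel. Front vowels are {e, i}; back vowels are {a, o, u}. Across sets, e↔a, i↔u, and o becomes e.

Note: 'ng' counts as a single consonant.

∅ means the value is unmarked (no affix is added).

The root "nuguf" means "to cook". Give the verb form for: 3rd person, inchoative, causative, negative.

nugufgsa

Attach person 3rd person -g → nugufg.
Attach aspect inchoative -se → nugufgse.
polarity = negative: zero marking, form stays nugufgse.
voice = causative: zero marking, form stays nugufgse.
Apply vowel harmony: nugufgse → nugufgsa.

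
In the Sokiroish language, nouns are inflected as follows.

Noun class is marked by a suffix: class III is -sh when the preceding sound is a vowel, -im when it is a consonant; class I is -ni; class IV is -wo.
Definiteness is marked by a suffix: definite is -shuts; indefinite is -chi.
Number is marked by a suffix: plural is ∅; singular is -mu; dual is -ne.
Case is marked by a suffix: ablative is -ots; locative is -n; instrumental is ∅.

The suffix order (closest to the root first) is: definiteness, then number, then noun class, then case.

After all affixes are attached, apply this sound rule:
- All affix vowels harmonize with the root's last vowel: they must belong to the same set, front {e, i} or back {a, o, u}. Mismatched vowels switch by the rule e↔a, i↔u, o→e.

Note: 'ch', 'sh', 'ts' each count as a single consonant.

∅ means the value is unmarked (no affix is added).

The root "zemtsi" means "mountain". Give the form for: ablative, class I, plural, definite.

Attach definiteness definite -shuts → zemtsishuts.
number = plural: zero marking, form stays zemtsishuts.
Attach noun class class I -ni → zemtsishutsni.
Attach case ablative -ots → zemtsishutsniots.
Apply vowel harmony: zemtsishutsniots → zemtsishitsniets.

zemtsishitsniets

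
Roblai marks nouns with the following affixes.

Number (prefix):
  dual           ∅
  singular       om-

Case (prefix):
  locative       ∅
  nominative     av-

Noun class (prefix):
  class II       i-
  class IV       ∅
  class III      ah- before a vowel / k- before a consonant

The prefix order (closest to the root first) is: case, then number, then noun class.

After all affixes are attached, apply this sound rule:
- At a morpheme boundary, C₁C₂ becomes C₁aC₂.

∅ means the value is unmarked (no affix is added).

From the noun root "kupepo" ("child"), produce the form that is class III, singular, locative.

ahomakupepo

case = locative: zero marking, form stays kupepo.
Attach number singular om- → omkupepo.
Attach noun class class III ah- (before vowel 'o') → ahomkupepo.
Apply epenthesis: ahomkupepo → ahomakupepo.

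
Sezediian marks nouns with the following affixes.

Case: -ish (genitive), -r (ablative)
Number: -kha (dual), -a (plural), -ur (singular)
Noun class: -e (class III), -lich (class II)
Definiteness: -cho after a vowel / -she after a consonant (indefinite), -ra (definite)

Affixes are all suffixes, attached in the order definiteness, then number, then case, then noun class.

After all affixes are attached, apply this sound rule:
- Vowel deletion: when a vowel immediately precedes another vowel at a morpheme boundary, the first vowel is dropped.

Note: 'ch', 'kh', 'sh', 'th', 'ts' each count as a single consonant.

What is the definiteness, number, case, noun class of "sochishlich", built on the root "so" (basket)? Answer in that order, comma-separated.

Segment: so-cho-a-ish-lich.
definiteness: -cho/she → indefinite.
number: -a → plural.
case: -ish → genitive.
noun class: -lich → class II.

indefinite, plural, genitive, class II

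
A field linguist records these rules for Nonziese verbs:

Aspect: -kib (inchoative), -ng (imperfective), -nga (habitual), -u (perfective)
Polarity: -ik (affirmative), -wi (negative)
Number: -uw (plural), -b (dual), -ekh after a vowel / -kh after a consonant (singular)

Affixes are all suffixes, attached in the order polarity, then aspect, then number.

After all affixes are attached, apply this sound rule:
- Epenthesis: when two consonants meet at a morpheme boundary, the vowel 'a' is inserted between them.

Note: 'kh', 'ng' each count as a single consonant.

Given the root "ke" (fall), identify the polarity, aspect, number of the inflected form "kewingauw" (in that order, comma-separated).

Segment: ke-wi-nga-uw.
polarity: -wi → negative.
aspect: -nga → habitual.
number: -uw → plural.

negative, habitual, plural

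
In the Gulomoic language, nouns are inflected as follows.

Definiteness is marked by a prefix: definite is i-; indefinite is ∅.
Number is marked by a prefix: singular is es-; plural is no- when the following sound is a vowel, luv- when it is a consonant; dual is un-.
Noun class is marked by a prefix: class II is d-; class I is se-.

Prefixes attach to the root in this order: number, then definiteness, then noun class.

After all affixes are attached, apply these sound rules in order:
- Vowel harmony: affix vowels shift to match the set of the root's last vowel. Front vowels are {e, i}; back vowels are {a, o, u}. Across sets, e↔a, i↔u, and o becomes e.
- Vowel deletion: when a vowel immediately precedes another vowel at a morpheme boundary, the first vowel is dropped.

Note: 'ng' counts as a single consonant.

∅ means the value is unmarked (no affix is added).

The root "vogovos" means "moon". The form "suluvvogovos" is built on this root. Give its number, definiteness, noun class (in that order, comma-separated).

plural, definite, class I

Segment: se-i-luv-vogovos.
number: no/luv- → plural.
definiteness: i- → definite.
noun class: se- → class I.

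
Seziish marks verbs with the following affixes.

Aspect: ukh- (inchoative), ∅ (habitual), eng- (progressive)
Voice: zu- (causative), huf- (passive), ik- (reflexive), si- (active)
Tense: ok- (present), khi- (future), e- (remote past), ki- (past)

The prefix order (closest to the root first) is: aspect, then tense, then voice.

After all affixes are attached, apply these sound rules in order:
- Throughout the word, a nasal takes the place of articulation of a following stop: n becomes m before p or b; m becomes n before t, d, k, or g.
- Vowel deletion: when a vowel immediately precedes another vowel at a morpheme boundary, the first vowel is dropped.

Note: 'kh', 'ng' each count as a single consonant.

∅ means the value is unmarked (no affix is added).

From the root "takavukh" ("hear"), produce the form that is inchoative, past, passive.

Attach aspect inchoative ukh- → ukhtakavukh.
Attach tense past ki- → kiukhtakavukh.
Attach voice passive huf- → hufkiukhtakavukh.
Nasal assimilation: no change.
Apply vowel deletion: hufkiukhtakavukh → hufkukhtakavukh.

hufkukhtakavukh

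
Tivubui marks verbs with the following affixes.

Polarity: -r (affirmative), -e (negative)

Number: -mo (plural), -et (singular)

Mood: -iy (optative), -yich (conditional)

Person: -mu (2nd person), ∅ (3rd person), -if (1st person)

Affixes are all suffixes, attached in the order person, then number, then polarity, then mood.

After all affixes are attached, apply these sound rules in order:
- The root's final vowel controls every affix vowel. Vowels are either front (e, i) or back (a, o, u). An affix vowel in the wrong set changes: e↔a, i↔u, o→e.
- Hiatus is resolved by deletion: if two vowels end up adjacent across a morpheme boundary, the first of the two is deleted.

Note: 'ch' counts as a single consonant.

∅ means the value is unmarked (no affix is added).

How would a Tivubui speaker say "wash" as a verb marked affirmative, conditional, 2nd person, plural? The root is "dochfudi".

dochfudimimeryich

Attach person 2nd person -mu → dochfudimu.
Attach number plural -mo → dochfudimumo.
Attach polarity affirmative -r → dochfudimumor.
Attach mood conditional -yich → dochfudimumoryich.
Apply vowel harmony: dochfudimumoryich → dochfudimimeryich.
Vowel deletion: no change.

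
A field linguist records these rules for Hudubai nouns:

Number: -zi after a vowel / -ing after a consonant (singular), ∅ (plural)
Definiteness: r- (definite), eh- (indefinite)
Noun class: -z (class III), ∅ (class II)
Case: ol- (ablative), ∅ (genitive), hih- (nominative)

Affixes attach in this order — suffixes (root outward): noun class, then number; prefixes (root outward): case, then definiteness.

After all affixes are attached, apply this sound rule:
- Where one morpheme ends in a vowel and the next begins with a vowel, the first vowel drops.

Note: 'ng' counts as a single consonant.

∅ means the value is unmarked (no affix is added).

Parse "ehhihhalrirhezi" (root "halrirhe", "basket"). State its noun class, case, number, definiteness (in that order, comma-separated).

Segment: eh-hih-halrirhe-zi.
noun class: ∅ → class II.
case: hih- → nominative.
number: -zi/ing → singular.
definiteness: eh- → indefinite.

class II, nominative, singular, indefinite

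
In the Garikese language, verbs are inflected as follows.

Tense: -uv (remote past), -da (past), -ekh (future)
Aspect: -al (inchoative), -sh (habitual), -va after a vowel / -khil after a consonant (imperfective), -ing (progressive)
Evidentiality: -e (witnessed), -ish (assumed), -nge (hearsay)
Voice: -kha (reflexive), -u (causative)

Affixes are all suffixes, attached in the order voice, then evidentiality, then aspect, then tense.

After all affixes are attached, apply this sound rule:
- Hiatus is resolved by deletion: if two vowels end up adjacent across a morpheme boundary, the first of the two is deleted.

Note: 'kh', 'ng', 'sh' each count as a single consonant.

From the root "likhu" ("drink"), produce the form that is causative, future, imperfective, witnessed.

Attach voice causative -u → likhuu.
Attach evidentiality witnessed -e → likhuue.
Attach aspect imperfective -va (after vowel 'e') → likhuueva.
Attach tense future -ekh → likhuuevaekh.
Apply vowel deletion: likhuuevaekh → likhevekh.

likhevekh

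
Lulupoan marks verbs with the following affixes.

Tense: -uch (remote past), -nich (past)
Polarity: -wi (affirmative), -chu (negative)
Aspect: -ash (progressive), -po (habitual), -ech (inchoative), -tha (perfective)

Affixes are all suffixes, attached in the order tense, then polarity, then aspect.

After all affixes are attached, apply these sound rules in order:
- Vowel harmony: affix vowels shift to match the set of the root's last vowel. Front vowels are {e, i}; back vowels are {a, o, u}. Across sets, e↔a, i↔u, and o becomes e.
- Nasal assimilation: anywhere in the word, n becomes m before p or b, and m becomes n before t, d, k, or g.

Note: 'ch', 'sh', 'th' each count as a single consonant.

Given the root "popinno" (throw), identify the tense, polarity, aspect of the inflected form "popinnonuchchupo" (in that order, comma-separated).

past, negative, habitual

Segment: popinno-nich-chu-po.
tense: -nich → past.
polarity: -chu → negative.
aspect: -po → habitual.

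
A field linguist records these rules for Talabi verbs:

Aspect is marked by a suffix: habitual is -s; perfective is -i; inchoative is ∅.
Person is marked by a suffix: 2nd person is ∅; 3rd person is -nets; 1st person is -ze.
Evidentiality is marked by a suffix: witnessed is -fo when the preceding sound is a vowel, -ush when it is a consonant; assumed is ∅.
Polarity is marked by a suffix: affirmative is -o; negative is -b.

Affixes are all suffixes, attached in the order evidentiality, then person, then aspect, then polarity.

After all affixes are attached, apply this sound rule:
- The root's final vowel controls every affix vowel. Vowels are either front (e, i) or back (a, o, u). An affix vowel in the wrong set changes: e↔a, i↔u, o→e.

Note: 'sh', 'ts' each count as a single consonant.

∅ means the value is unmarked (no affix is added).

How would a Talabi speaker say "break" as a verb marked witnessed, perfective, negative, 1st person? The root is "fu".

Attach evidentiality witnessed -fo (after vowel 'u') → fufo.
Attach person 1st person -ze → fufoze.
Attach aspect perfective -i → fufozei.
Attach polarity negative -b → fufozeib.
Apply vowel harmony: fufozeib → fufozaub.

fufozaub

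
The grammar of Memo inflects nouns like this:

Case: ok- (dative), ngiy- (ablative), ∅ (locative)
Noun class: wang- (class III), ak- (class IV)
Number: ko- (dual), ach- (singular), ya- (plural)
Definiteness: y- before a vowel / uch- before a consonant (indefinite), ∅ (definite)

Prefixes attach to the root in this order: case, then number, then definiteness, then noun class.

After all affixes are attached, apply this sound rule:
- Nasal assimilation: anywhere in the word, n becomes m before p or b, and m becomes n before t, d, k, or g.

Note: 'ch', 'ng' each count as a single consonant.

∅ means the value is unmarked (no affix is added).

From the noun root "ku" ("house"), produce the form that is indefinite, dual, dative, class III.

wanguchkookku

Attach case dative ok- → okku.
Attach number dual ko- → kookku.
Attach definiteness indefinite uch- (before consonant 'k') → uchkookku.
Attach noun class class III wang- → wanguchkookku.
Nasal assimilation: no change.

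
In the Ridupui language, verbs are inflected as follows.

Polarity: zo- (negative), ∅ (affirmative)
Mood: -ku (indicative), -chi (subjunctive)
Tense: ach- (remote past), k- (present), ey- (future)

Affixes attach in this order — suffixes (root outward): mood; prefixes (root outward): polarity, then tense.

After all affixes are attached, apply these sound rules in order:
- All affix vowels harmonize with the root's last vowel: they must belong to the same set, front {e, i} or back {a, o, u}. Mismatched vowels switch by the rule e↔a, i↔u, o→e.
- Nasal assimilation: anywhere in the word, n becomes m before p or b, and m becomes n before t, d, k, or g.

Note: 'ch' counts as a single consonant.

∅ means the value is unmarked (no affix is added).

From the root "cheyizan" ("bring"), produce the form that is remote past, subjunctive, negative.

Attach mood subjunctive -chi → cheyizanchi.
Attach polarity negative zo- → zocheyizanchi.
Attach tense remote past ach- → achzocheyizanchi.
Apply vowel harmony: achzocheyizanchi → achzocheyizanchu.
Nasal assimilation: no change.

achzocheyizanchu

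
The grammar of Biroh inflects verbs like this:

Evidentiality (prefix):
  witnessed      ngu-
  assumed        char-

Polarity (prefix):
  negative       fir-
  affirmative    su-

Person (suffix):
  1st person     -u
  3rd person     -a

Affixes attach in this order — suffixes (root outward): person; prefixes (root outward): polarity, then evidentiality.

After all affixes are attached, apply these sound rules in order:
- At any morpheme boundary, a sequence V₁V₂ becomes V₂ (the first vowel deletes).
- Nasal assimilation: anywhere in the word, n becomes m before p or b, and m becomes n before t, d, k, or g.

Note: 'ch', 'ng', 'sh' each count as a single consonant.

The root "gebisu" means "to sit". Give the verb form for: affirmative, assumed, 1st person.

charsugebisu

Attach person 1st person -u → gebisuu.
Attach polarity affirmative su- → sugebisuu.
Attach evidentiality assumed char- → charsugebisuu.
Apply vowel deletion: charsugebisuu → charsugebisu.
Nasal assimilation: no change.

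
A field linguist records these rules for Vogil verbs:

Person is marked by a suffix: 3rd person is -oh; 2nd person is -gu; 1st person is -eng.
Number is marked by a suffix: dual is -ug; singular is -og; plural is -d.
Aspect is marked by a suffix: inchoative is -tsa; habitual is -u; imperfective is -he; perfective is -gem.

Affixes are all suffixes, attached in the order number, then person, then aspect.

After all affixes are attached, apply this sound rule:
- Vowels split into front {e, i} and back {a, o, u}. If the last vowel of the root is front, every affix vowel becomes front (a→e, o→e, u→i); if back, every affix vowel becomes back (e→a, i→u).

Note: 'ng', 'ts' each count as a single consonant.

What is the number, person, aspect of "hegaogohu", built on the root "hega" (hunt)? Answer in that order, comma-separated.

singular, 3rd person, habitual

Segment: hega-og-oh-u.
number: -og → singular.
person: -oh → 3rd person.
aspect: -u → habitual.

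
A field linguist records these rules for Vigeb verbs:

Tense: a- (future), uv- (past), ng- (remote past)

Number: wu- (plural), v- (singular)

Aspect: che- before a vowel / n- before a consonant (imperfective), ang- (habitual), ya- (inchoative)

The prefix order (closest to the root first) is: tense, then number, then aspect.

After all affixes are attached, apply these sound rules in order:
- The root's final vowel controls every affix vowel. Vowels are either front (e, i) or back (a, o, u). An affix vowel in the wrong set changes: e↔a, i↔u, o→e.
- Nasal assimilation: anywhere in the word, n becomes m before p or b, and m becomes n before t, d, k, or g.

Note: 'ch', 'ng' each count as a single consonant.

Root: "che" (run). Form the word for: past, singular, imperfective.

Attach tense past uv- → uvche.
Attach number singular v- → vuvche.
Attach aspect imperfective n- (before consonant 'v') → nvuvche.
Apply vowel harmony: nvuvche → nvivche.
Nasal assimilation: no change.

nvivche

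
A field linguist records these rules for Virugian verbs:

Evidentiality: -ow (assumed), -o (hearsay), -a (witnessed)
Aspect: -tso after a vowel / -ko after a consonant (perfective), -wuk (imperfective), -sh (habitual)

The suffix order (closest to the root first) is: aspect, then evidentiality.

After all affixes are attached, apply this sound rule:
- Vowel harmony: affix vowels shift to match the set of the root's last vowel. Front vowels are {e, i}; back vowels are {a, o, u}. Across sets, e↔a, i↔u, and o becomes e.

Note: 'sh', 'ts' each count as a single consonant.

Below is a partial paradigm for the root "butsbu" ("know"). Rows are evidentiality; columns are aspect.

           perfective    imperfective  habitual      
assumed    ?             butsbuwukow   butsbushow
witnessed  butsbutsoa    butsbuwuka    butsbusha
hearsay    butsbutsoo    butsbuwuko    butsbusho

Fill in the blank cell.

butsbutsoow

Attach aspect perfective -tso (after vowel 'u') → butsbutso.
Attach evidentiality assumed -ow → butsbutsoow.
Vowel harmony: no change.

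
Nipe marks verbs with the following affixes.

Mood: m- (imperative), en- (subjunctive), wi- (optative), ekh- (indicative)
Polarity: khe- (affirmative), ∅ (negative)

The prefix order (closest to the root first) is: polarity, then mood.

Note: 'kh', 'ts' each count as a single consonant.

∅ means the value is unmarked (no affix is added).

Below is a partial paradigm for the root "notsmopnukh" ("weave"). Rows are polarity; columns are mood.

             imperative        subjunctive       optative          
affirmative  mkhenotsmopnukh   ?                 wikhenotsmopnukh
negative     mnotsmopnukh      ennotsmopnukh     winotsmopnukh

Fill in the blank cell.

enkhenotsmopnukh

Attach polarity affirmative khe- → khenotsmopnukh.
Attach mood subjunctive en- → enkhenotsmopnukh.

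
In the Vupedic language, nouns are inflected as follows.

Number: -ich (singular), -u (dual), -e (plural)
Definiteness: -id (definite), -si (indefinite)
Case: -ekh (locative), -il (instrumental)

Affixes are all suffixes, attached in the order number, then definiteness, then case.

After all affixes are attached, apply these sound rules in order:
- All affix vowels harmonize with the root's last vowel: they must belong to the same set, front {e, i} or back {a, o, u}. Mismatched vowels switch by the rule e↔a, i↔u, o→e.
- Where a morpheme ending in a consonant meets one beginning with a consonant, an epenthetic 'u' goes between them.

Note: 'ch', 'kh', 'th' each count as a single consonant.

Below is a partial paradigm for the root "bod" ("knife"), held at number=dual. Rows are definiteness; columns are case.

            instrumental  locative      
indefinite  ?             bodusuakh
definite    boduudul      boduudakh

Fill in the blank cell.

bodusuul

Attach number dual -u → bodu.
Attach definiteness indefinite -si → bodusi.
Attach case instrumental -il → bodusiil.
Apply vowel harmony: bodusiil → bodusuul.
Epenthesis: no change.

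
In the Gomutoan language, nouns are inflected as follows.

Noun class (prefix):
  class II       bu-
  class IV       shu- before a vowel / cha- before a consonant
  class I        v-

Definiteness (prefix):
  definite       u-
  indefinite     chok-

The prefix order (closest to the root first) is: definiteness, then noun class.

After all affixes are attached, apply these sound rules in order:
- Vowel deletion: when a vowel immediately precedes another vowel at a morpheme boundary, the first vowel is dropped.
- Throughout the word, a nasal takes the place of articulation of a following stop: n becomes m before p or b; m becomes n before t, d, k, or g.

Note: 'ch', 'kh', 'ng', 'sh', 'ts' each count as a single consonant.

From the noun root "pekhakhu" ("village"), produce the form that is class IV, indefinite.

Attach definiteness indefinite chok- → chokpekhakhu.
Attach noun class class IV cha- (before consonant 'ch') → chachokpekhakhu.
Vowel deletion: no change.
Nasal assimilation: no change.

chachokpekhakhu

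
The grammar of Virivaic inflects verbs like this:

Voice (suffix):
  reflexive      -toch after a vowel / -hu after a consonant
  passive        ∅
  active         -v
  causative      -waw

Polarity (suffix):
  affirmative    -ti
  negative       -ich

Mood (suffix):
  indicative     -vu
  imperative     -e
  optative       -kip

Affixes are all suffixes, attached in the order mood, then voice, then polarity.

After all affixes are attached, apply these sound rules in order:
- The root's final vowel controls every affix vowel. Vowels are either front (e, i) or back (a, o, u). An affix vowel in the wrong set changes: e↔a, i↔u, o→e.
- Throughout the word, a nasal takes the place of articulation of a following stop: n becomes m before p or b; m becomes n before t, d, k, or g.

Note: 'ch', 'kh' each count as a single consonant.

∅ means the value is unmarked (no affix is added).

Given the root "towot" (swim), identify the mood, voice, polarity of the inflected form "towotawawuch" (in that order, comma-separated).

Segment: towot-e-waw-ich.
mood: -e → imperative.
voice: -waw → causative.
polarity: -ich → negative.

imperative, causative, negative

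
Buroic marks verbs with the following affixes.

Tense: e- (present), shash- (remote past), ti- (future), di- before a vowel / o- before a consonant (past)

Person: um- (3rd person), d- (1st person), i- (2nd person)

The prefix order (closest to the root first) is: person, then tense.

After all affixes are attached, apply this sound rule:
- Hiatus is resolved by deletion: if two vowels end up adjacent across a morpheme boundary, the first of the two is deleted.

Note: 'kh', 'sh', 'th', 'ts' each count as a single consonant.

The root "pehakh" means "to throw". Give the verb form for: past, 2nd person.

dipehakh

Attach person 2nd person i- → ipehakh.
Attach tense past di- (before vowel 'i') → diipehakh.
Apply vowel deletion: diipehakh → dipehakh.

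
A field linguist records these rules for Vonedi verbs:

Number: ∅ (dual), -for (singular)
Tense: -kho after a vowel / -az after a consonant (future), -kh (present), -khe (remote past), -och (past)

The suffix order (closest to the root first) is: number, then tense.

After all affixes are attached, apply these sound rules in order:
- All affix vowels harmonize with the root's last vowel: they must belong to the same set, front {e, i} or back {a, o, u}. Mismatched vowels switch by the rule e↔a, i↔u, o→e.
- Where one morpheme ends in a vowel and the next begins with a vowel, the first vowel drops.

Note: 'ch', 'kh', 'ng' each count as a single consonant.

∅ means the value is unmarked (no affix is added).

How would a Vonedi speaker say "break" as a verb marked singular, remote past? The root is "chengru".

chengruforkha

Attach number singular -for → chengrufor.
Attach tense remote past -khe → chengruforkhe.
Apply vowel harmony: chengruforkhe → chengruforkha.
Vowel deletion: no change.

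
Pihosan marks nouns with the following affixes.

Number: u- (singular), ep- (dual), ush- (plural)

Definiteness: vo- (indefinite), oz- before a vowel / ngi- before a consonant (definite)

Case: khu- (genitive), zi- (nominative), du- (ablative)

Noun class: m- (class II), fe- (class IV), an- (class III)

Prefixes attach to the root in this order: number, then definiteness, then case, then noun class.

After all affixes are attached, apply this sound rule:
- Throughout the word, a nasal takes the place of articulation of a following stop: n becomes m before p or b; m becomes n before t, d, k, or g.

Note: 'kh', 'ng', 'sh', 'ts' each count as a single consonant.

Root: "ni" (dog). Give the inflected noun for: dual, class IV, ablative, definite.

feduozepni

Attach number dual ep- → epni.
Attach definiteness definite oz- (before vowel 'e') → ozepni.
Attach case ablative du- → duozepni.
Attach noun class class IV fe- → feduozepni.
Nasal assimilation: no change.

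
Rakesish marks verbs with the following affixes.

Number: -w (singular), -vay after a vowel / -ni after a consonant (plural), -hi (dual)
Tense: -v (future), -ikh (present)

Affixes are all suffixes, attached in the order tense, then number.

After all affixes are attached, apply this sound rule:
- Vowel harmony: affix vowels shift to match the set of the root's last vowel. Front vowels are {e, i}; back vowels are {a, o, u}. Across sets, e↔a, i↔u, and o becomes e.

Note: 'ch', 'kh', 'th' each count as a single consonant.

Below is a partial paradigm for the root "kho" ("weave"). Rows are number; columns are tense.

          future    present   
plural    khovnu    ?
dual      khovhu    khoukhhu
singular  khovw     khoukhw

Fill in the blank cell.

khoukhnu

Attach tense present -ikh → khoikh.
Attach number plural -ni (after consonant 'kh') → khoikhni.
Apply vowel harmony: khoikhni → khoukhnu.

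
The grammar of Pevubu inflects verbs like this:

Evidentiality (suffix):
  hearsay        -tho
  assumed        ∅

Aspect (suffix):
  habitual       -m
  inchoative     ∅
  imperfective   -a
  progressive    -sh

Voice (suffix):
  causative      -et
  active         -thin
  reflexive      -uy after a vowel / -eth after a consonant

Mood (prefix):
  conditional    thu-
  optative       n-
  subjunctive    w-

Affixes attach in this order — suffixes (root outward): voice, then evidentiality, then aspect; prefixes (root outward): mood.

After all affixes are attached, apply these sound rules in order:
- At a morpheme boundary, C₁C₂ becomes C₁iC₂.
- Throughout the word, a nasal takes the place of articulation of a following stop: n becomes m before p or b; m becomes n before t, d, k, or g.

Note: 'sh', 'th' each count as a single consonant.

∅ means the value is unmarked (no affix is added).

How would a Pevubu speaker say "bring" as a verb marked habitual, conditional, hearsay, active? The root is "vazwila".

thuvazwilathinithom

Attach mood conditional thu- → thuvazwila.
Attach voice active -thin → thuvazwilathin.
Attach evidentiality hearsay -tho → thuvazwilathintho.
Attach aspect habitual -m → thuvazwilathinthom.
Apply epenthesis: thuvazwilathinthom → thuvazwilathinithom.
Nasal assimilation: no change.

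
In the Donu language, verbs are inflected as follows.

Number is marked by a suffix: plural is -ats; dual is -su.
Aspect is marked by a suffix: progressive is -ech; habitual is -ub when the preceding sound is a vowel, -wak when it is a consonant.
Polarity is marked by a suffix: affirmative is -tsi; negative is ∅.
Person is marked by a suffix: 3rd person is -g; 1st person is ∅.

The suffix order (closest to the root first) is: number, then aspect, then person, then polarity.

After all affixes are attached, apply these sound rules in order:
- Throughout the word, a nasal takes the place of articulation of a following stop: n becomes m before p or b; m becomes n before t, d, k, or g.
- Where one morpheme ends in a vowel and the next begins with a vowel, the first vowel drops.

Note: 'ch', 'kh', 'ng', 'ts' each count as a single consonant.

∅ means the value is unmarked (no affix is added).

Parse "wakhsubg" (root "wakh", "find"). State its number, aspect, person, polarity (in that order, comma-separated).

Segment: wakh-su-ub-g.
number: -su → dual.
aspect: -ub/wak → habitual.
person: -g → 3rd person.
polarity: ∅ → negative.

dual, habitual, 3rd person, negative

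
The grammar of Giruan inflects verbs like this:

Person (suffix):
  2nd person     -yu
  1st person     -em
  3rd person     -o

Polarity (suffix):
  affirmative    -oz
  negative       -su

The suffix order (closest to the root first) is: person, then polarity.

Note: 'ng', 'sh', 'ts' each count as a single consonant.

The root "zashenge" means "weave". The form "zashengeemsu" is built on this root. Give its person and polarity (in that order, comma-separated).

1st person, negative

Segment: zashenge-em-su.
person: -em → 1st person.
polarity: -su → negative.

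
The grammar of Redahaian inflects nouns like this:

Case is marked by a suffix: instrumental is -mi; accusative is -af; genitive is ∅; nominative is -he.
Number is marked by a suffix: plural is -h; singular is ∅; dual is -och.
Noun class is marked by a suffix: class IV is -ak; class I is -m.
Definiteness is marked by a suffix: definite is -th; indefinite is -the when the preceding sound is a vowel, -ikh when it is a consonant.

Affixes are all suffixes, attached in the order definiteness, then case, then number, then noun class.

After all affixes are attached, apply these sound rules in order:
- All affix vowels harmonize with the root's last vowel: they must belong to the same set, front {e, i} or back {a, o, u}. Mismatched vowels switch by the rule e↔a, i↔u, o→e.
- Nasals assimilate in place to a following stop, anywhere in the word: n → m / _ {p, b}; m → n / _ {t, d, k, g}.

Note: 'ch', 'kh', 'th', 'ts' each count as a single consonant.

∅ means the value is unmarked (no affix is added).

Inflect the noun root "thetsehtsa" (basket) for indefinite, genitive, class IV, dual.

thetsehtsathaochak

Attach definiteness indefinite -the (after vowel 'a') → thetsehtsathe.
case = genitive: zero marking, form stays thetsehtsathe.
Attach number dual -och → thetsehtsatheoch.
Attach noun class class IV -ak → thetsehtsatheochak.
Apply vowel harmony: thetsehtsatheochak → thetsehtsathaochak.
Nasal assimilation: no change.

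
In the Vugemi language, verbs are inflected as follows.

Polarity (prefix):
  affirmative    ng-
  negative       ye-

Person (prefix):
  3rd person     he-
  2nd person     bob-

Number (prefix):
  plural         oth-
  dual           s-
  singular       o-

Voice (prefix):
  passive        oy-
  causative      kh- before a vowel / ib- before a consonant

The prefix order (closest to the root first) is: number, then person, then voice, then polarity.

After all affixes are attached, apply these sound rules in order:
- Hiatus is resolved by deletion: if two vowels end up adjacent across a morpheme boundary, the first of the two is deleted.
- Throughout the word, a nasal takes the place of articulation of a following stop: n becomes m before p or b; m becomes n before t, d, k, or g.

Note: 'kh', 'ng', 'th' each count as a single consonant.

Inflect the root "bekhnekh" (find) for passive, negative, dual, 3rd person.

Attach number dual s- → sbekhnekh.
Attach person 3rd person he- → hesbekhnekh.
Attach voice passive oy- → oyhesbekhnekh.
Attach polarity negative ye- → yeoyhesbekhnekh.
Apply vowel deletion: yeoyhesbekhnekh → yoyhesbekhnekh.
Nasal assimilation: no change.

yoyhesbekhnekh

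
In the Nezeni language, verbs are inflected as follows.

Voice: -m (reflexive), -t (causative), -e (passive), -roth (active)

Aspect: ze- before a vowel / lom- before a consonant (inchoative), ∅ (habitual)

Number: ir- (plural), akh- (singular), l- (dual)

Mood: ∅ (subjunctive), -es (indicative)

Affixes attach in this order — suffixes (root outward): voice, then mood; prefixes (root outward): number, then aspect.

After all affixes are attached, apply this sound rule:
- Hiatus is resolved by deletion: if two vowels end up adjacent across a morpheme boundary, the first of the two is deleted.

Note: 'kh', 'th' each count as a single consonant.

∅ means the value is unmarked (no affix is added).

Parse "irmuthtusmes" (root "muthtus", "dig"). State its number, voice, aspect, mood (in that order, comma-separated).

Segment: ir-muthtus-m-es.
number: ir- → plural.
voice: -m → reflexive.
aspect: ∅ → habitual.
mood: -es → indicative.

plural, reflexive, habitual, indicative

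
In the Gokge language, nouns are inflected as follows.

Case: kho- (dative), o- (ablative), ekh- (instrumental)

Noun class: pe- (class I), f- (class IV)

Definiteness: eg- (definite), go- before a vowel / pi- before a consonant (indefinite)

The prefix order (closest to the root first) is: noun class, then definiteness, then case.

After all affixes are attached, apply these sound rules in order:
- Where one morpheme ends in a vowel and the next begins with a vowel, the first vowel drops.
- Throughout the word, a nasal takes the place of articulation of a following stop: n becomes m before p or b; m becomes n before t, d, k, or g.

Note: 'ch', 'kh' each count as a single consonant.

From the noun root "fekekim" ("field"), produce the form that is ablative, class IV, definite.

egffekekim

Attach noun class class IV f- → ffekekim.
Attach definiteness definite eg- → egffekekim.
Attach case ablative o- → oegffekekim.
Apply vowel deletion: oegffekekim → egffekekim.
Nasal assimilation: no change.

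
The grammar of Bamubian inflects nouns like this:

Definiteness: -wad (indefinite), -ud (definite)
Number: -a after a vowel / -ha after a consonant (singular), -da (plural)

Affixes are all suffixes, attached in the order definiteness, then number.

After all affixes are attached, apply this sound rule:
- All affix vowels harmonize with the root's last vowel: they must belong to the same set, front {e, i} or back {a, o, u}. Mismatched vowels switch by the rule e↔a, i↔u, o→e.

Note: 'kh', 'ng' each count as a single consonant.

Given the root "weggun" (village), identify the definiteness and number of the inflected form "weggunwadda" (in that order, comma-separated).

Segment: weggun-wad-da.
definiteness: -wad → indefinite.
number: -da → plural.

indefinite, plural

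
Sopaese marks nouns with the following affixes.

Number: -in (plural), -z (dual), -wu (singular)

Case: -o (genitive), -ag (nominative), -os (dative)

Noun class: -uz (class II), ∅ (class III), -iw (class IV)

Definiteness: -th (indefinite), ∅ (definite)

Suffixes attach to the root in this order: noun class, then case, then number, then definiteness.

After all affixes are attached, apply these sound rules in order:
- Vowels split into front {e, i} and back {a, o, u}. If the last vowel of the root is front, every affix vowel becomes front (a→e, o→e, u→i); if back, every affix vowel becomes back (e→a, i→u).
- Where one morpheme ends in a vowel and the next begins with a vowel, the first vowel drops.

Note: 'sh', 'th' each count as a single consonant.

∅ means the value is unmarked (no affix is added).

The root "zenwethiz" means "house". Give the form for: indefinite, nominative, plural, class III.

zenwethizeginth

noun class = class III: zero marking, form stays zenwethiz.
Attach case nominative -ag → zenwethizag.
Attach number plural -in → zenwethizagin.
Attach definiteness indefinite -th → zenwethizaginth.
Apply vowel harmony: zenwethizaginth → zenwethizeginth.
Vowel deletion: no change.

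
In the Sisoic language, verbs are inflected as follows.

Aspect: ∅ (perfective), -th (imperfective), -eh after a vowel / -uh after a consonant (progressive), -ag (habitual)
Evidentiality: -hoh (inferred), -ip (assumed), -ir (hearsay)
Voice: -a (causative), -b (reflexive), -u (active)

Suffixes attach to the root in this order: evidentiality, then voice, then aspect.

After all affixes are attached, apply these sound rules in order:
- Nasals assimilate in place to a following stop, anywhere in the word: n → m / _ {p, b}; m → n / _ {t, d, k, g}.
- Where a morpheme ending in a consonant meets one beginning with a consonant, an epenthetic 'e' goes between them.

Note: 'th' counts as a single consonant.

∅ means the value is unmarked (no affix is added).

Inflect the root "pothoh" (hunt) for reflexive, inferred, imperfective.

pothohehohebeth

Attach evidentiality inferred -hoh → pothohhoh.
Attach voice reflexive -b → pothohhohb.
Attach aspect imperfective -th → pothohhohbth.
Nasal assimilation: no change.
Apply epenthesis: pothohhohbth → pothohehohebeth.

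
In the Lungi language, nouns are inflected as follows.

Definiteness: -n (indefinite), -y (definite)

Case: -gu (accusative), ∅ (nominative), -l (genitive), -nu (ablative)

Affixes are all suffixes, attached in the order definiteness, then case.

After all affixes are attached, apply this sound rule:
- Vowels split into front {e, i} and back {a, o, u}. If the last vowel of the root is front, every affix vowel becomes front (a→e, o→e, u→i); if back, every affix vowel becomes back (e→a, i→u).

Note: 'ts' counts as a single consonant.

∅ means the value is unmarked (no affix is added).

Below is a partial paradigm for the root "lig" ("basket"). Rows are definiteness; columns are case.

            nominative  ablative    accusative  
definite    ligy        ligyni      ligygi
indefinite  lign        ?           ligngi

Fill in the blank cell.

lignni

Attach definiteness indefinite -n → lign.
Attach case ablative -nu → lignnu.
Apply vowel harmony: lignnu → lignni.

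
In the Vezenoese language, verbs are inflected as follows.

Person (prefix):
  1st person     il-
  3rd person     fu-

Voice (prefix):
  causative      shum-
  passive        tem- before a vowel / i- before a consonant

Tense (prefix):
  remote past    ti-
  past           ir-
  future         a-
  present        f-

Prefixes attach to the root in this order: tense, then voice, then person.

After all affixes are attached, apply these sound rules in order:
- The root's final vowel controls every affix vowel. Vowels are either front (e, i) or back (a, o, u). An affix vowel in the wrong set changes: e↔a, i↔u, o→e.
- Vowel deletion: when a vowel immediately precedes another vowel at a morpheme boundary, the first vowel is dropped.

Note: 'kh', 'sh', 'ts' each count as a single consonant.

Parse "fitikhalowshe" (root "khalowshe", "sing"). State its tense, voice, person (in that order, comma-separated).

Segment: fu-i-ti-khalowshe.
tense: ti- → remote past.
voice: tem/i- → passive.
person: fu- → 3rd person.

remote past, passive, 3rd person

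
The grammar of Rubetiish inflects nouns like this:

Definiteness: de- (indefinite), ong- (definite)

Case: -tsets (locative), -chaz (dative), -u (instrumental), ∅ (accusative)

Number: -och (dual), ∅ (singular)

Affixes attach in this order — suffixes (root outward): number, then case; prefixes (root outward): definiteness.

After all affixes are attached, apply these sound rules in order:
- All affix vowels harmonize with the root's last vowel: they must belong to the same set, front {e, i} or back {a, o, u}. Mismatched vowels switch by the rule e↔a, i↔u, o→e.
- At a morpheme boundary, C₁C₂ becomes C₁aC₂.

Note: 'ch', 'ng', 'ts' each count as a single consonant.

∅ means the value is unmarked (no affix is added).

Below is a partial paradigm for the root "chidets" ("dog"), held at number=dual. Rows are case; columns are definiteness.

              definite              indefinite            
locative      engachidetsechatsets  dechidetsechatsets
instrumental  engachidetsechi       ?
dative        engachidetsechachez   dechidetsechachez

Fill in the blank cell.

dechidetsechi

Attach number dual -och → chidetsoch.
Attach case instrumental -u → chidetsochu.
Attach definiteness indefinite de- → dechidetsochu.
Apply vowel harmony: dechidetsochu → dechidetsechi.
Epenthesis: no change.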